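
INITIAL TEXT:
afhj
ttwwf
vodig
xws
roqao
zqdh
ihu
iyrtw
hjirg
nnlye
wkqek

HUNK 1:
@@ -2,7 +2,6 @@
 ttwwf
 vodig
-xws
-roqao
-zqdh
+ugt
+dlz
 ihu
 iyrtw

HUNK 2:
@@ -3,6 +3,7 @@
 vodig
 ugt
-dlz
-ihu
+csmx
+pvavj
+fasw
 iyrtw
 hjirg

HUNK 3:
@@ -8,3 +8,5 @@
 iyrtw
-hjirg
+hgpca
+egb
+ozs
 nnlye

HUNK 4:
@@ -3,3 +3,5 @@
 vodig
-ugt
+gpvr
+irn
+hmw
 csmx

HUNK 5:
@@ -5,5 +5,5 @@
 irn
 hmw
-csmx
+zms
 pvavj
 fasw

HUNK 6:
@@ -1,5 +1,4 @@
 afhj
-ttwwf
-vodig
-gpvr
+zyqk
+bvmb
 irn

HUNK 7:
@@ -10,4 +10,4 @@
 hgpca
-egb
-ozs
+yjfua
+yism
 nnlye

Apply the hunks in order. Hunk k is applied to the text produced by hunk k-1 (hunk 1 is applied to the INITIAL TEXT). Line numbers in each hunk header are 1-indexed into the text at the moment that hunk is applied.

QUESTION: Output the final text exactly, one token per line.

Hunk 1: at line 2 remove [xws,roqao,zqdh] add [ugt,dlz] -> 10 lines: afhj ttwwf vodig ugt dlz ihu iyrtw hjirg nnlye wkqek
Hunk 2: at line 3 remove [dlz,ihu] add [csmx,pvavj,fasw] -> 11 lines: afhj ttwwf vodig ugt csmx pvavj fasw iyrtw hjirg nnlye wkqek
Hunk 3: at line 8 remove [hjirg] add [hgpca,egb,ozs] -> 13 lines: afhj ttwwf vodig ugt csmx pvavj fasw iyrtw hgpca egb ozs nnlye wkqek
Hunk 4: at line 3 remove [ugt] add [gpvr,irn,hmw] -> 15 lines: afhj ttwwf vodig gpvr irn hmw csmx pvavj fasw iyrtw hgpca egb ozs nnlye wkqek
Hunk 5: at line 5 remove [csmx] add [zms] -> 15 lines: afhj ttwwf vodig gpvr irn hmw zms pvavj fasw iyrtw hgpca egb ozs nnlye wkqek
Hunk 6: at line 1 remove [ttwwf,vodig,gpvr] add [zyqk,bvmb] -> 14 lines: afhj zyqk bvmb irn hmw zms pvavj fasw iyrtw hgpca egb ozs nnlye wkqek
Hunk 7: at line 10 remove [egb,ozs] add [yjfua,yism] -> 14 lines: afhj zyqk bvmb irn hmw zms pvavj fasw iyrtw hgpca yjfua yism nnlye wkqek

Answer: afhj
zyqk
bvmb
irn
hmw
zms
pvavj
fasw
iyrtw
hgpca
yjfua
yism
nnlye
wkqek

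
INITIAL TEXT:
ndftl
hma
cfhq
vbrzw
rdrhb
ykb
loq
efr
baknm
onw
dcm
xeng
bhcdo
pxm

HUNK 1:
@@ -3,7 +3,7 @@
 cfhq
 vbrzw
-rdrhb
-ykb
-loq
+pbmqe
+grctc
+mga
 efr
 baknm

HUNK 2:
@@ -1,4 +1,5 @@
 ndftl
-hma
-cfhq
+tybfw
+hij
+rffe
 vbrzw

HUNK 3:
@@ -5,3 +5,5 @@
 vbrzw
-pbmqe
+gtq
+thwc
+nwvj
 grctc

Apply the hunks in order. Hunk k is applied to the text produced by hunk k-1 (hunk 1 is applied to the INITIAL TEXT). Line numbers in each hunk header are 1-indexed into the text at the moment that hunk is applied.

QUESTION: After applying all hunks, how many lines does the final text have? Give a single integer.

Answer: 17

Derivation:
Hunk 1: at line 3 remove [rdrhb,ykb,loq] add [pbmqe,grctc,mga] -> 14 lines: ndftl hma cfhq vbrzw pbmqe grctc mga efr baknm onw dcm xeng bhcdo pxm
Hunk 2: at line 1 remove [hma,cfhq] add [tybfw,hij,rffe] -> 15 lines: ndftl tybfw hij rffe vbrzw pbmqe grctc mga efr baknm onw dcm xeng bhcdo pxm
Hunk 3: at line 5 remove [pbmqe] add [gtq,thwc,nwvj] -> 17 lines: ndftl tybfw hij rffe vbrzw gtq thwc nwvj grctc mga efr baknm onw dcm xeng bhcdo pxm
Final line count: 17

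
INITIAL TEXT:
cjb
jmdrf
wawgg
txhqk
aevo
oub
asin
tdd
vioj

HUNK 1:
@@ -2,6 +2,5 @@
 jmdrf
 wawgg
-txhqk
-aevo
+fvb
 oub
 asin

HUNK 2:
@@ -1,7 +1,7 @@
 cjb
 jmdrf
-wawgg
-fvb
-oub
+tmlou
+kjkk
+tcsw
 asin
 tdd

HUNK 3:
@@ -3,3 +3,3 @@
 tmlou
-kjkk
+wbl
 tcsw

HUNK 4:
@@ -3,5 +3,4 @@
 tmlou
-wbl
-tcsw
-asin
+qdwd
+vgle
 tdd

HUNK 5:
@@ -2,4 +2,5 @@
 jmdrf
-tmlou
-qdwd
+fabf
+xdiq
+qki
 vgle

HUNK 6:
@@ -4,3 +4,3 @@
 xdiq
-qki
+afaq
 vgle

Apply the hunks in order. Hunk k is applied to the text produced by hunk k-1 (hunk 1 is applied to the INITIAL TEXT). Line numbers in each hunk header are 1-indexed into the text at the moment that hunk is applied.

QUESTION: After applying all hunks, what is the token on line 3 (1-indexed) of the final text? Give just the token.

Hunk 1: at line 2 remove [txhqk,aevo] add [fvb] -> 8 lines: cjb jmdrf wawgg fvb oub asin tdd vioj
Hunk 2: at line 1 remove [wawgg,fvb,oub] add [tmlou,kjkk,tcsw] -> 8 lines: cjb jmdrf tmlou kjkk tcsw asin tdd vioj
Hunk 3: at line 3 remove [kjkk] add [wbl] -> 8 lines: cjb jmdrf tmlou wbl tcsw asin tdd vioj
Hunk 4: at line 3 remove [wbl,tcsw,asin] add [qdwd,vgle] -> 7 lines: cjb jmdrf tmlou qdwd vgle tdd vioj
Hunk 5: at line 2 remove [tmlou,qdwd] add [fabf,xdiq,qki] -> 8 lines: cjb jmdrf fabf xdiq qki vgle tdd vioj
Hunk 6: at line 4 remove [qki] add [afaq] -> 8 lines: cjb jmdrf fabf xdiq afaq vgle tdd vioj
Final line 3: fabf

Answer: fabf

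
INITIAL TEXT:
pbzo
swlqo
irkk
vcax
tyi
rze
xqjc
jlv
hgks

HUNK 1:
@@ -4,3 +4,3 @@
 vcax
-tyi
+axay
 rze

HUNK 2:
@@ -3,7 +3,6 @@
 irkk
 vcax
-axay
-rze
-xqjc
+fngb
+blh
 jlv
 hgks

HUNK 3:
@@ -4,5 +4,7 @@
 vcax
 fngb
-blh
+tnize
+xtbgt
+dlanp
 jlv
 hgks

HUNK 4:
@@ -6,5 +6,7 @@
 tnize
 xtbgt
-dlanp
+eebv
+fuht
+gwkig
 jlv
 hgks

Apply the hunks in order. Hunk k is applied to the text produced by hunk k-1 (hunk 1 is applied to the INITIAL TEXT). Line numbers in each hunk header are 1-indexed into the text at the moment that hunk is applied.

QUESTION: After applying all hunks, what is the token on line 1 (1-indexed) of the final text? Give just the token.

Hunk 1: at line 4 remove [tyi] add [axay] -> 9 lines: pbzo swlqo irkk vcax axay rze xqjc jlv hgks
Hunk 2: at line 3 remove [axay,rze,xqjc] add [fngb,blh] -> 8 lines: pbzo swlqo irkk vcax fngb blh jlv hgks
Hunk 3: at line 4 remove [blh] add [tnize,xtbgt,dlanp] -> 10 lines: pbzo swlqo irkk vcax fngb tnize xtbgt dlanp jlv hgks
Hunk 4: at line 6 remove [dlanp] add [eebv,fuht,gwkig] -> 12 lines: pbzo swlqo irkk vcax fngb tnize xtbgt eebv fuht gwkig jlv hgks
Final line 1: pbzo

Answer: pbzo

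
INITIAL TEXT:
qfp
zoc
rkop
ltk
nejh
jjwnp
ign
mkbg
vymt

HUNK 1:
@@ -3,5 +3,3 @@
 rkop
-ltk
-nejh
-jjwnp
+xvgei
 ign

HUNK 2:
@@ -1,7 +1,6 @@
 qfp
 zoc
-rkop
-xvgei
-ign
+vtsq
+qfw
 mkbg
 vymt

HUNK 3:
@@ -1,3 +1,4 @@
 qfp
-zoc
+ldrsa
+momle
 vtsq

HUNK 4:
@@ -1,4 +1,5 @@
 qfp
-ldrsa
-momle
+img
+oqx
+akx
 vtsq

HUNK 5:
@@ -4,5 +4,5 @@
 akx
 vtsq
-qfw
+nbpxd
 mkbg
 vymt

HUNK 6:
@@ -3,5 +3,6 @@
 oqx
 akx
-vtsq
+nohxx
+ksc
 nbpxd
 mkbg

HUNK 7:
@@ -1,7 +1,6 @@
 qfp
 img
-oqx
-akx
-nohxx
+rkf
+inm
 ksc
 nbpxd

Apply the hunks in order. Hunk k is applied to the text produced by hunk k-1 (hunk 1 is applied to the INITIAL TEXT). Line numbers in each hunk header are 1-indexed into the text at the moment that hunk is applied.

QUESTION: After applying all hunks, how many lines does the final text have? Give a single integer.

Hunk 1: at line 3 remove [ltk,nejh,jjwnp] add [xvgei] -> 7 lines: qfp zoc rkop xvgei ign mkbg vymt
Hunk 2: at line 1 remove [rkop,xvgei,ign] add [vtsq,qfw] -> 6 lines: qfp zoc vtsq qfw mkbg vymt
Hunk 3: at line 1 remove [zoc] add [ldrsa,momle] -> 7 lines: qfp ldrsa momle vtsq qfw mkbg vymt
Hunk 4: at line 1 remove [ldrsa,momle] add [img,oqx,akx] -> 8 lines: qfp img oqx akx vtsq qfw mkbg vymt
Hunk 5: at line 4 remove [qfw] add [nbpxd] -> 8 lines: qfp img oqx akx vtsq nbpxd mkbg vymt
Hunk 6: at line 3 remove [vtsq] add [nohxx,ksc] -> 9 lines: qfp img oqx akx nohxx ksc nbpxd mkbg vymt
Hunk 7: at line 1 remove [oqx,akx,nohxx] add [rkf,inm] -> 8 lines: qfp img rkf inm ksc nbpxd mkbg vymt
Final line count: 8

Answer: 8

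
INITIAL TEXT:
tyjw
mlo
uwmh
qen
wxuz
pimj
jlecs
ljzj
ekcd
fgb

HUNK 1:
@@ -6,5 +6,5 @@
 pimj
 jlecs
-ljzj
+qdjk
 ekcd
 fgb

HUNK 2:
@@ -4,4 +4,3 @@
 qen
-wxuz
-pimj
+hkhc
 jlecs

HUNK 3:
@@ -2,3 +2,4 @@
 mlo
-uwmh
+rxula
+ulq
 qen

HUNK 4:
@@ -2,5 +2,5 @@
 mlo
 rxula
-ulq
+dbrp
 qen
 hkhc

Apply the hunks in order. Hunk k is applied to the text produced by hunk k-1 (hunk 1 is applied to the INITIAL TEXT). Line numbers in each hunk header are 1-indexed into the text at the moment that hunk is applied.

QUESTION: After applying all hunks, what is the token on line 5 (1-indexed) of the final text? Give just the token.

Hunk 1: at line 6 remove [ljzj] add [qdjk] -> 10 lines: tyjw mlo uwmh qen wxuz pimj jlecs qdjk ekcd fgb
Hunk 2: at line 4 remove [wxuz,pimj] add [hkhc] -> 9 lines: tyjw mlo uwmh qen hkhc jlecs qdjk ekcd fgb
Hunk 3: at line 2 remove [uwmh] add [rxula,ulq] -> 10 lines: tyjw mlo rxula ulq qen hkhc jlecs qdjk ekcd fgb
Hunk 4: at line 2 remove [ulq] add [dbrp] -> 10 lines: tyjw mlo rxula dbrp qen hkhc jlecs qdjk ekcd fgb
Final line 5: qen

Answer: qen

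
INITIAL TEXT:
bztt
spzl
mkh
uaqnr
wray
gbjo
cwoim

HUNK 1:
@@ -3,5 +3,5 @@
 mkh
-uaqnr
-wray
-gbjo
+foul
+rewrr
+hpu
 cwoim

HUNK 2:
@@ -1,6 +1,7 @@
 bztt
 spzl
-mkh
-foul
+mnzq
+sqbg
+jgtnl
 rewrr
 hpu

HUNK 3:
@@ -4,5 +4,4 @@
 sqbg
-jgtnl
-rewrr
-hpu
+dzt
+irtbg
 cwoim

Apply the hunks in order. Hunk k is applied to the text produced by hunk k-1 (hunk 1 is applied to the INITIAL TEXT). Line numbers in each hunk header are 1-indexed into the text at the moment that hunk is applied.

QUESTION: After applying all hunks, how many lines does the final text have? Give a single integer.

Hunk 1: at line 3 remove [uaqnr,wray,gbjo] add [foul,rewrr,hpu] -> 7 lines: bztt spzl mkh foul rewrr hpu cwoim
Hunk 2: at line 1 remove [mkh,foul] add [mnzq,sqbg,jgtnl] -> 8 lines: bztt spzl mnzq sqbg jgtnl rewrr hpu cwoim
Hunk 3: at line 4 remove [jgtnl,rewrr,hpu] add [dzt,irtbg] -> 7 lines: bztt spzl mnzq sqbg dzt irtbg cwoim
Final line count: 7

Answer: 7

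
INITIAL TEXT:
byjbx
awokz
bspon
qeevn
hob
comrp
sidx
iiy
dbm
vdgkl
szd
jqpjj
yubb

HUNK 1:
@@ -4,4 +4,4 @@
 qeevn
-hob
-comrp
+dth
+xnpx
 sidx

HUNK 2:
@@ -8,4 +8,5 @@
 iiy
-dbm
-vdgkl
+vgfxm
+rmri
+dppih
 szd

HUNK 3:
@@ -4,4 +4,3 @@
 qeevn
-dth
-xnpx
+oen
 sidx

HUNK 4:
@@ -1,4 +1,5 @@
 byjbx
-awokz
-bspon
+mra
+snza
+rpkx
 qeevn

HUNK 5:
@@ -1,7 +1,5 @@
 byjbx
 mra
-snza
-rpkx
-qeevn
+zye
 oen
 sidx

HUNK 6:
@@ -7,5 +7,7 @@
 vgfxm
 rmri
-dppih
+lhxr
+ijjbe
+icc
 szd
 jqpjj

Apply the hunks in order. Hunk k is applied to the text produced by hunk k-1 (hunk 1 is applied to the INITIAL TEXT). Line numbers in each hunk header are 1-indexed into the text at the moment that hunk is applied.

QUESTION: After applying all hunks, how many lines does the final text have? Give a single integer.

Hunk 1: at line 4 remove [hob,comrp] add [dth,xnpx] -> 13 lines: byjbx awokz bspon qeevn dth xnpx sidx iiy dbm vdgkl szd jqpjj yubb
Hunk 2: at line 8 remove [dbm,vdgkl] add [vgfxm,rmri,dppih] -> 14 lines: byjbx awokz bspon qeevn dth xnpx sidx iiy vgfxm rmri dppih szd jqpjj yubb
Hunk 3: at line 4 remove [dth,xnpx] add [oen] -> 13 lines: byjbx awokz bspon qeevn oen sidx iiy vgfxm rmri dppih szd jqpjj yubb
Hunk 4: at line 1 remove [awokz,bspon] add [mra,snza,rpkx] -> 14 lines: byjbx mra snza rpkx qeevn oen sidx iiy vgfxm rmri dppih szd jqpjj yubb
Hunk 5: at line 1 remove [snza,rpkx,qeevn] add [zye] -> 12 lines: byjbx mra zye oen sidx iiy vgfxm rmri dppih szd jqpjj yubb
Hunk 6: at line 7 remove [dppih] add [lhxr,ijjbe,icc] -> 14 lines: byjbx mra zye oen sidx iiy vgfxm rmri lhxr ijjbe icc szd jqpjj yubb
Final line count: 14

Answer: 14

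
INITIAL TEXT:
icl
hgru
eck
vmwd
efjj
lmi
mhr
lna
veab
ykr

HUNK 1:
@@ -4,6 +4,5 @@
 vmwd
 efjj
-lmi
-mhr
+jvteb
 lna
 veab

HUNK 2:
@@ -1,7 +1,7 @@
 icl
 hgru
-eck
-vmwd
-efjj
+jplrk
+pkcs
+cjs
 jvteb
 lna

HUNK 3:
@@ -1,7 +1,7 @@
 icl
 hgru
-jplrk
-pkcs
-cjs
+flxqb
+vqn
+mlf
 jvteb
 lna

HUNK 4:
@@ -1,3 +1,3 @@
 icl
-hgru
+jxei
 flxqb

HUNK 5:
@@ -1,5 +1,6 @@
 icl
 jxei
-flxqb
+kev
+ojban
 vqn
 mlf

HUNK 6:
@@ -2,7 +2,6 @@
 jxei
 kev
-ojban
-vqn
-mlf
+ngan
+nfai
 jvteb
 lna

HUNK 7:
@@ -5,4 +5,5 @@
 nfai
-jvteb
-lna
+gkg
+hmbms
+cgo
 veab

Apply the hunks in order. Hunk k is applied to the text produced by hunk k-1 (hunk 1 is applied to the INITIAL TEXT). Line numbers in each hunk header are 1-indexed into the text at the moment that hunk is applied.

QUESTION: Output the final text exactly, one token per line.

Hunk 1: at line 4 remove [lmi,mhr] add [jvteb] -> 9 lines: icl hgru eck vmwd efjj jvteb lna veab ykr
Hunk 2: at line 1 remove [eck,vmwd,efjj] add [jplrk,pkcs,cjs] -> 9 lines: icl hgru jplrk pkcs cjs jvteb lna veab ykr
Hunk 3: at line 1 remove [jplrk,pkcs,cjs] add [flxqb,vqn,mlf] -> 9 lines: icl hgru flxqb vqn mlf jvteb lna veab ykr
Hunk 4: at line 1 remove [hgru] add [jxei] -> 9 lines: icl jxei flxqb vqn mlf jvteb lna veab ykr
Hunk 5: at line 1 remove [flxqb] add [kev,ojban] -> 10 lines: icl jxei kev ojban vqn mlf jvteb lna veab ykr
Hunk 6: at line 2 remove [ojban,vqn,mlf] add [ngan,nfai] -> 9 lines: icl jxei kev ngan nfai jvteb lna veab ykr
Hunk 7: at line 5 remove [jvteb,lna] add [gkg,hmbms,cgo] -> 10 lines: icl jxei kev ngan nfai gkg hmbms cgo veab ykr

Answer: icl
jxei
kev
ngan
nfai
gkg
hmbms
cgo
veab
ykr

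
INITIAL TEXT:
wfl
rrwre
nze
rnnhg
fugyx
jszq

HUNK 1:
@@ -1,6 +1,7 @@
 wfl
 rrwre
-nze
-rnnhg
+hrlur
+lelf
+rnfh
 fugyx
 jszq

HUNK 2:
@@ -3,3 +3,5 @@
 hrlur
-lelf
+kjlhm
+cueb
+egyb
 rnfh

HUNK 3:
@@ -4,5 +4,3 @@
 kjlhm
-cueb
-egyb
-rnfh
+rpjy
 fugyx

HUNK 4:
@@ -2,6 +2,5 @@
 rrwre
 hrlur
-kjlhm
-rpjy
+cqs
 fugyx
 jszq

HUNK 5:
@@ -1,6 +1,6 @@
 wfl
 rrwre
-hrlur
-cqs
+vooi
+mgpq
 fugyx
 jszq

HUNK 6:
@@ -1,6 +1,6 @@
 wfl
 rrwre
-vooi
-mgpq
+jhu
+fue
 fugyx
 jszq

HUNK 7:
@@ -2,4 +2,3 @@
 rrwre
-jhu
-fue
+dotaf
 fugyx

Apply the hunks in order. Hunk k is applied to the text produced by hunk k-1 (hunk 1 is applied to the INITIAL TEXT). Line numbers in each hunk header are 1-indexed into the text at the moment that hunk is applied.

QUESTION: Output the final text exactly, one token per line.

Answer: wfl
rrwre
dotaf
fugyx
jszq

Derivation:
Hunk 1: at line 1 remove [nze,rnnhg] add [hrlur,lelf,rnfh] -> 7 lines: wfl rrwre hrlur lelf rnfh fugyx jszq
Hunk 2: at line 3 remove [lelf] add [kjlhm,cueb,egyb] -> 9 lines: wfl rrwre hrlur kjlhm cueb egyb rnfh fugyx jszq
Hunk 3: at line 4 remove [cueb,egyb,rnfh] add [rpjy] -> 7 lines: wfl rrwre hrlur kjlhm rpjy fugyx jszq
Hunk 4: at line 2 remove [kjlhm,rpjy] add [cqs] -> 6 lines: wfl rrwre hrlur cqs fugyx jszq
Hunk 5: at line 1 remove [hrlur,cqs] add [vooi,mgpq] -> 6 lines: wfl rrwre vooi mgpq fugyx jszq
Hunk 6: at line 1 remove [vooi,mgpq] add [jhu,fue] -> 6 lines: wfl rrwre jhu fue fugyx jszq
Hunk 7: at line 2 remove [jhu,fue] add [dotaf] -> 5 lines: wfl rrwre dotaf fugyx jszq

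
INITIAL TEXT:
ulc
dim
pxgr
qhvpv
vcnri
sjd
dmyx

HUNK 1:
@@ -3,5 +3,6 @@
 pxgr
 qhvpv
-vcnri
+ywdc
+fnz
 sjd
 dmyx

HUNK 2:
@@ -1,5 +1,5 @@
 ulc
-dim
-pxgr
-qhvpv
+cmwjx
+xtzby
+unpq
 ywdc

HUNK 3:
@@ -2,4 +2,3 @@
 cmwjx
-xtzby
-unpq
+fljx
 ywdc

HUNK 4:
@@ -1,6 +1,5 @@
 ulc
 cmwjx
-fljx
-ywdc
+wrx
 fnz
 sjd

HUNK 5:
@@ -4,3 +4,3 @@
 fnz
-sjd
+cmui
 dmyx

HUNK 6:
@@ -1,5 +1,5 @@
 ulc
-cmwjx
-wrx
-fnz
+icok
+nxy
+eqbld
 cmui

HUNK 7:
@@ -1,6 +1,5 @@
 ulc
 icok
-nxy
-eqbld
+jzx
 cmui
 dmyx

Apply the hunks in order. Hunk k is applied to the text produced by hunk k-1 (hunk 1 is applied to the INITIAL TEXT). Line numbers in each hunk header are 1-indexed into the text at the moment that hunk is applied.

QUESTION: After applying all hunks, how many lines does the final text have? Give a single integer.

Hunk 1: at line 3 remove [vcnri] add [ywdc,fnz] -> 8 lines: ulc dim pxgr qhvpv ywdc fnz sjd dmyx
Hunk 2: at line 1 remove [dim,pxgr,qhvpv] add [cmwjx,xtzby,unpq] -> 8 lines: ulc cmwjx xtzby unpq ywdc fnz sjd dmyx
Hunk 3: at line 2 remove [xtzby,unpq] add [fljx] -> 7 lines: ulc cmwjx fljx ywdc fnz sjd dmyx
Hunk 4: at line 1 remove [fljx,ywdc] add [wrx] -> 6 lines: ulc cmwjx wrx fnz sjd dmyx
Hunk 5: at line 4 remove [sjd] add [cmui] -> 6 lines: ulc cmwjx wrx fnz cmui dmyx
Hunk 6: at line 1 remove [cmwjx,wrx,fnz] add [icok,nxy,eqbld] -> 6 lines: ulc icok nxy eqbld cmui dmyx
Hunk 7: at line 1 remove [nxy,eqbld] add [jzx] -> 5 lines: ulc icok jzx cmui dmyx
Final line count: 5

Answer: 5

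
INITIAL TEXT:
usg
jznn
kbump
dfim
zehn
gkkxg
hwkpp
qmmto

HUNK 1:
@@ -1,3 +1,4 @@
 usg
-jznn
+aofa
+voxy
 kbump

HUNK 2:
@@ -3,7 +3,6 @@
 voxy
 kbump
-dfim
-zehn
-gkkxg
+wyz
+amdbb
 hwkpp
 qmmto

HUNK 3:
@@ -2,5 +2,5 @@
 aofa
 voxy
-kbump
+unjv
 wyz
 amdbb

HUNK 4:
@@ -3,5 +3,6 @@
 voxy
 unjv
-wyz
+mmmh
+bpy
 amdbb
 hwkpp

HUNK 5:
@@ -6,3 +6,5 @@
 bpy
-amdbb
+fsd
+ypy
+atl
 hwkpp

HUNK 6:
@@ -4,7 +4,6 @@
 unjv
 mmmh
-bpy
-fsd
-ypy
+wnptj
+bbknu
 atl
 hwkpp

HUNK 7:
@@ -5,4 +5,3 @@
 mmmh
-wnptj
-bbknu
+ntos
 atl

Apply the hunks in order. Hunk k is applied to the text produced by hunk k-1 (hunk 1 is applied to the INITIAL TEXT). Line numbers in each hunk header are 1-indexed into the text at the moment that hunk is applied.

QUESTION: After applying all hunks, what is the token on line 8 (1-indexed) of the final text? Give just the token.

Answer: hwkpp

Derivation:
Hunk 1: at line 1 remove [jznn] add [aofa,voxy] -> 9 lines: usg aofa voxy kbump dfim zehn gkkxg hwkpp qmmto
Hunk 2: at line 3 remove [dfim,zehn,gkkxg] add [wyz,amdbb] -> 8 lines: usg aofa voxy kbump wyz amdbb hwkpp qmmto
Hunk 3: at line 2 remove [kbump] add [unjv] -> 8 lines: usg aofa voxy unjv wyz amdbb hwkpp qmmto
Hunk 4: at line 3 remove [wyz] add [mmmh,bpy] -> 9 lines: usg aofa voxy unjv mmmh bpy amdbb hwkpp qmmto
Hunk 5: at line 6 remove [amdbb] add [fsd,ypy,atl] -> 11 lines: usg aofa voxy unjv mmmh bpy fsd ypy atl hwkpp qmmto
Hunk 6: at line 4 remove [bpy,fsd,ypy] add [wnptj,bbknu] -> 10 lines: usg aofa voxy unjv mmmh wnptj bbknu atl hwkpp qmmto
Hunk 7: at line 5 remove [wnptj,bbknu] add [ntos] -> 9 lines: usg aofa voxy unjv mmmh ntos atl hwkpp qmmto
Final line 8: hwkpp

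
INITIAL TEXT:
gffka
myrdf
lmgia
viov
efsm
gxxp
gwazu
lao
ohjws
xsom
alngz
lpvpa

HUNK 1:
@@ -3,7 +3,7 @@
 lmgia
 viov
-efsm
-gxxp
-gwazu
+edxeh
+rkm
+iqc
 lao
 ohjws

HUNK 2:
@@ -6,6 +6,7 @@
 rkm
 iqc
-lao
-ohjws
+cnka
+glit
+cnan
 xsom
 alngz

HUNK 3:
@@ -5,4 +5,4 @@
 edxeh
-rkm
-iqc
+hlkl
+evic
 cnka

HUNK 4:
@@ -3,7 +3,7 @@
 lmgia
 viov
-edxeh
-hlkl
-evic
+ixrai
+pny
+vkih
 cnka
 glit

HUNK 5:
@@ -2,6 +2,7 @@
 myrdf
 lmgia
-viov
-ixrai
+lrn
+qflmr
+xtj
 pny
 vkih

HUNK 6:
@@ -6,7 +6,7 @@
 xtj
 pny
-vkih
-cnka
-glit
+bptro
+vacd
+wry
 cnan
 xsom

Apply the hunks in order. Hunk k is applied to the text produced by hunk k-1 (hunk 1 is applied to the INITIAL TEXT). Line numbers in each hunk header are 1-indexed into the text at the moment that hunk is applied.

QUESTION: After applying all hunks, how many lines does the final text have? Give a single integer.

Hunk 1: at line 3 remove [efsm,gxxp,gwazu] add [edxeh,rkm,iqc] -> 12 lines: gffka myrdf lmgia viov edxeh rkm iqc lao ohjws xsom alngz lpvpa
Hunk 2: at line 6 remove [lao,ohjws] add [cnka,glit,cnan] -> 13 lines: gffka myrdf lmgia viov edxeh rkm iqc cnka glit cnan xsom alngz lpvpa
Hunk 3: at line 5 remove [rkm,iqc] add [hlkl,evic] -> 13 lines: gffka myrdf lmgia viov edxeh hlkl evic cnka glit cnan xsom alngz lpvpa
Hunk 4: at line 3 remove [edxeh,hlkl,evic] add [ixrai,pny,vkih] -> 13 lines: gffka myrdf lmgia viov ixrai pny vkih cnka glit cnan xsom alngz lpvpa
Hunk 5: at line 2 remove [viov,ixrai] add [lrn,qflmr,xtj] -> 14 lines: gffka myrdf lmgia lrn qflmr xtj pny vkih cnka glit cnan xsom alngz lpvpa
Hunk 6: at line 6 remove [vkih,cnka,glit] add [bptro,vacd,wry] -> 14 lines: gffka myrdf lmgia lrn qflmr xtj pny bptro vacd wry cnan xsom alngz lpvpa
Final line count: 14

Answer: 14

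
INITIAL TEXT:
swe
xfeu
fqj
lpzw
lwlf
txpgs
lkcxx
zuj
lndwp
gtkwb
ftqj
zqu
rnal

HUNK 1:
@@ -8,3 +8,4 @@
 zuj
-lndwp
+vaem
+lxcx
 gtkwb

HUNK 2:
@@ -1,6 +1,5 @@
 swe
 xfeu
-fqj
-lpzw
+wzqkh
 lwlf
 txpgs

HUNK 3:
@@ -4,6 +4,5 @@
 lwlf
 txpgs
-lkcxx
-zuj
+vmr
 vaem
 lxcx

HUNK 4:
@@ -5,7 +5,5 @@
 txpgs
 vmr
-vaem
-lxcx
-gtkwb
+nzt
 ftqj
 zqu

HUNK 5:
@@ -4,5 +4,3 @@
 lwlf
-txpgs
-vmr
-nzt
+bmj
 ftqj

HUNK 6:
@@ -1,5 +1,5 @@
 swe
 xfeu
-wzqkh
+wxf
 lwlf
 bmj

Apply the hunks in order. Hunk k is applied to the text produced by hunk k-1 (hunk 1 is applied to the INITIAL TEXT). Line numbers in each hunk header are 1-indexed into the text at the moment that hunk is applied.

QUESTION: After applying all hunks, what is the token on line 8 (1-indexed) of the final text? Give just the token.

Answer: rnal

Derivation:
Hunk 1: at line 8 remove [lndwp] add [vaem,lxcx] -> 14 lines: swe xfeu fqj lpzw lwlf txpgs lkcxx zuj vaem lxcx gtkwb ftqj zqu rnal
Hunk 2: at line 1 remove [fqj,lpzw] add [wzqkh] -> 13 lines: swe xfeu wzqkh lwlf txpgs lkcxx zuj vaem lxcx gtkwb ftqj zqu rnal
Hunk 3: at line 4 remove [lkcxx,zuj] add [vmr] -> 12 lines: swe xfeu wzqkh lwlf txpgs vmr vaem lxcx gtkwb ftqj zqu rnal
Hunk 4: at line 5 remove [vaem,lxcx,gtkwb] add [nzt] -> 10 lines: swe xfeu wzqkh lwlf txpgs vmr nzt ftqj zqu rnal
Hunk 5: at line 4 remove [txpgs,vmr,nzt] add [bmj] -> 8 lines: swe xfeu wzqkh lwlf bmj ftqj zqu rnal
Hunk 6: at line 1 remove [wzqkh] add [wxf] -> 8 lines: swe xfeu wxf lwlf bmj ftqj zqu rnal
Final line 8: rnal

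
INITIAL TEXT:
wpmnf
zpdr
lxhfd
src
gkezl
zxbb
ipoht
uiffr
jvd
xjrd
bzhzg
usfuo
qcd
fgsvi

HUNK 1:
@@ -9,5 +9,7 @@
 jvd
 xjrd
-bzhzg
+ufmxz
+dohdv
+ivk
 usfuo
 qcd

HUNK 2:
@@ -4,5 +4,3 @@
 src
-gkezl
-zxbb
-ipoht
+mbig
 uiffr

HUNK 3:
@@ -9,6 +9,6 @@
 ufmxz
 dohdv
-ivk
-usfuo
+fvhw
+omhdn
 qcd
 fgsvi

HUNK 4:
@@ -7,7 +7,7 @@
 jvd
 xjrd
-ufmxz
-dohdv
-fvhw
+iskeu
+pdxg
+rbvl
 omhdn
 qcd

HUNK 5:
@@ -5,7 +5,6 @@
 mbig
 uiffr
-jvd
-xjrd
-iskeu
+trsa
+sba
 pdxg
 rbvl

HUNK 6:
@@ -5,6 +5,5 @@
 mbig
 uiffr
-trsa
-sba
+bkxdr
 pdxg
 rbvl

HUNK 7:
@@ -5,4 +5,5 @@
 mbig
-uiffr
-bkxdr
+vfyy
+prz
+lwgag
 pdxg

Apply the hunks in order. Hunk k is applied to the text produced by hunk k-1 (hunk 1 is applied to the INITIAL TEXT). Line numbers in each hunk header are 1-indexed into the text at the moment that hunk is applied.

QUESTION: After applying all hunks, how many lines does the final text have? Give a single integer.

Answer: 13

Derivation:
Hunk 1: at line 9 remove [bzhzg] add [ufmxz,dohdv,ivk] -> 16 lines: wpmnf zpdr lxhfd src gkezl zxbb ipoht uiffr jvd xjrd ufmxz dohdv ivk usfuo qcd fgsvi
Hunk 2: at line 4 remove [gkezl,zxbb,ipoht] add [mbig] -> 14 lines: wpmnf zpdr lxhfd src mbig uiffr jvd xjrd ufmxz dohdv ivk usfuo qcd fgsvi
Hunk 3: at line 9 remove [ivk,usfuo] add [fvhw,omhdn] -> 14 lines: wpmnf zpdr lxhfd src mbig uiffr jvd xjrd ufmxz dohdv fvhw omhdn qcd fgsvi
Hunk 4: at line 7 remove [ufmxz,dohdv,fvhw] add [iskeu,pdxg,rbvl] -> 14 lines: wpmnf zpdr lxhfd src mbig uiffr jvd xjrd iskeu pdxg rbvl omhdn qcd fgsvi
Hunk 5: at line 5 remove [jvd,xjrd,iskeu] add [trsa,sba] -> 13 lines: wpmnf zpdr lxhfd src mbig uiffr trsa sba pdxg rbvl omhdn qcd fgsvi
Hunk 6: at line 5 remove [trsa,sba] add [bkxdr] -> 12 lines: wpmnf zpdr lxhfd src mbig uiffr bkxdr pdxg rbvl omhdn qcd fgsvi
Hunk 7: at line 5 remove [uiffr,bkxdr] add [vfyy,prz,lwgag] -> 13 lines: wpmnf zpdr lxhfd src mbig vfyy prz lwgag pdxg rbvl omhdn qcd fgsvi
Final line count: 13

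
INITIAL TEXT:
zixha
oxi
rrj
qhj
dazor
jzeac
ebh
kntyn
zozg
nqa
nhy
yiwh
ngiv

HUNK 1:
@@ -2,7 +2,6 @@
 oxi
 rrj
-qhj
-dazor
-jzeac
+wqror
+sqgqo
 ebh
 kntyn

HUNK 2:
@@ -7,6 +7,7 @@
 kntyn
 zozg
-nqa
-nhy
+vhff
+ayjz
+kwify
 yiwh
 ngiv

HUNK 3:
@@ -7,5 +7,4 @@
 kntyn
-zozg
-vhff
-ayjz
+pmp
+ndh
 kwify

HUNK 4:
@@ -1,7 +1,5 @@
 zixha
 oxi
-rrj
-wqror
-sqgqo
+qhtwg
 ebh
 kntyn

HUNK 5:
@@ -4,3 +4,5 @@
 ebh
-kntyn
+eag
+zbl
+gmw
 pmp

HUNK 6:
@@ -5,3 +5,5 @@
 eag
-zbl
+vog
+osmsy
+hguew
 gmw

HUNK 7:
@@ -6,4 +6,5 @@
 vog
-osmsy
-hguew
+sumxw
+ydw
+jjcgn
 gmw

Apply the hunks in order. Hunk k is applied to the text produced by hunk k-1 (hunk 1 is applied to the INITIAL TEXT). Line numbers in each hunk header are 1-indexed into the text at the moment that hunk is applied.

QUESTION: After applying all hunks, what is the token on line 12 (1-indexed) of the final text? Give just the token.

Hunk 1: at line 2 remove [qhj,dazor,jzeac] add [wqror,sqgqo] -> 12 lines: zixha oxi rrj wqror sqgqo ebh kntyn zozg nqa nhy yiwh ngiv
Hunk 2: at line 7 remove [nqa,nhy] add [vhff,ayjz,kwify] -> 13 lines: zixha oxi rrj wqror sqgqo ebh kntyn zozg vhff ayjz kwify yiwh ngiv
Hunk 3: at line 7 remove [zozg,vhff,ayjz] add [pmp,ndh] -> 12 lines: zixha oxi rrj wqror sqgqo ebh kntyn pmp ndh kwify yiwh ngiv
Hunk 4: at line 1 remove [rrj,wqror,sqgqo] add [qhtwg] -> 10 lines: zixha oxi qhtwg ebh kntyn pmp ndh kwify yiwh ngiv
Hunk 5: at line 4 remove [kntyn] add [eag,zbl,gmw] -> 12 lines: zixha oxi qhtwg ebh eag zbl gmw pmp ndh kwify yiwh ngiv
Hunk 6: at line 5 remove [zbl] add [vog,osmsy,hguew] -> 14 lines: zixha oxi qhtwg ebh eag vog osmsy hguew gmw pmp ndh kwify yiwh ngiv
Hunk 7: at line 6 remove [osmsy,hguew] add [sumxw,ydw,jjcgn] -> 15 lines: zixha oxi qhtwg ebh eag vog sumxw ydw jjcgn gmw pmp ndh kwify yiwh ngiv
Final line 12: ndh

Answer: ndh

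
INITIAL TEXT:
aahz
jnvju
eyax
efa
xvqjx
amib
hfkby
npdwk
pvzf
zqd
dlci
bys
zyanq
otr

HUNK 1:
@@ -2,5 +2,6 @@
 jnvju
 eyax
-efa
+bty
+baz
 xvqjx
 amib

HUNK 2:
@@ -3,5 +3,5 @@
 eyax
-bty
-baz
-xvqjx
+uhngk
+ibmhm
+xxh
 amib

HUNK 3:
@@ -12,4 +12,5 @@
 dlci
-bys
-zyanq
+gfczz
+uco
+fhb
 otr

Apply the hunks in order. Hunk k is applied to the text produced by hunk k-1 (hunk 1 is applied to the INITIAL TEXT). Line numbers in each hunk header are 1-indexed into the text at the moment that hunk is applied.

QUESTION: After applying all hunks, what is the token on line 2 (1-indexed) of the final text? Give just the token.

Answer: jnvju

Derivation:
Hunk 1: at line 2 remove [efa] add [bty,baz] -> 15 lines: aahz jnvju eyax bty baz xvqjx amib hfkby npdwk pvzf zqd dlci bys zyanq otr
Hunk 2: at line 3 remove [bty,baz,xvqjx] add [uhngk,ibmhm,xxh] -> 15 lines: aahz jnvju eyax uhngk ibmhm xxh amib hfkby npdwk pvzf zqd dlci bys zyanq otr
Hunk 3: at line 12 remove [bys,zyanq] add [gfczz,uco,fhb] -> 16 lines: aahz jnvju eyax uhngk ibmhm xxh amib hfkby npdwk pvzf zqd dlci gfczz uco fhb otr
Final line 2: jnvju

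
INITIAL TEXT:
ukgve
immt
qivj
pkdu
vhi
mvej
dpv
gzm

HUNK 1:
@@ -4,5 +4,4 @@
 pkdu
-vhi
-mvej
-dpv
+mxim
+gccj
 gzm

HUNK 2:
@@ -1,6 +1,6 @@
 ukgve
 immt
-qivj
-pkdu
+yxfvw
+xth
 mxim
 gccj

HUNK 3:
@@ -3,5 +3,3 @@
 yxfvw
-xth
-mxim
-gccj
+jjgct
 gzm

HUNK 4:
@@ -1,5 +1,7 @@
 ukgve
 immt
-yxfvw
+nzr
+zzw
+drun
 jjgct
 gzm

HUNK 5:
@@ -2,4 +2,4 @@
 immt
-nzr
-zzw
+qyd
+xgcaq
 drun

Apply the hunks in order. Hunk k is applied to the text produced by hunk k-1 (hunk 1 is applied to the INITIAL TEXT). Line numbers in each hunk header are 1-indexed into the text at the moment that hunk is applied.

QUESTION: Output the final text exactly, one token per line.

Answer: ukgve
immt
qyd
xgcaq
drun
jjgct
gzm

Derivation:
Hunk 1: at line 4 remove [vhi,mvej,dpv] add [mxim,gccj] -> 7 lines: ukgve immt qivj pkdu mxim gccj gzm
Hunk 2: at line 1 remove [qivj,pkdu] add [yxfvw,xth] -> 7 lines: ukgve immt yxfvw xth mxim gccj gzm
Hunk 3: at line 3 remove [xth,mxim,gccj] add [jjgct] -> 5 lines: ukgve immt yxfvw jjgct gzm
Hunk 4: at line 1 remove [yxfvw] add [nzr,zzw,drun] -> 7 lines: ukgve immt nzr zzw drun jjgct gzm
Hunk 5: at line 2 remove [nzr,zzw] add [qyd,xgcaq] -> 7 lines: ukgve immt qyd xgcaq drun jjgct gzm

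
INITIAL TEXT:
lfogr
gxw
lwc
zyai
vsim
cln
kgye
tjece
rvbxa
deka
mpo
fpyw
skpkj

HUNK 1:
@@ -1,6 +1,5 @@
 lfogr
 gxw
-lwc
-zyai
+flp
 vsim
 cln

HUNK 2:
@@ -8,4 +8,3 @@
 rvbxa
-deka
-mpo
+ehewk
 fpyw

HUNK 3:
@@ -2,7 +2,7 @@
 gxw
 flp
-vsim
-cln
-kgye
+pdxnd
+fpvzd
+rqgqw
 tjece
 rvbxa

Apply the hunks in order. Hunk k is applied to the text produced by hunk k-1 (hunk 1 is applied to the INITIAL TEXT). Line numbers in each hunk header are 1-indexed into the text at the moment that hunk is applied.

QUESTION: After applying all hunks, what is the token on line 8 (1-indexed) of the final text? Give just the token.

Answer: rvbxa

Derivation:
Hunk 1: at line 1 remove [lwc,zyai] add [flp] -> 12 lines: lfogr gxw flp vsim cln kgye tjece rvbxa deka mpo fpyw skpkj
Hunk 2: at line 8 remove [deka,mpo] add [ehewk] -> 11 lines: lfogr gxw flp vsim cln kgye tjece rvbxa ehewk fpyw skpkj
Hunk 3: at line 2 remove [vsim,cln,kgye] add [pdxnd,fpvzd,rqgqw] -> 11 lines: lfogr gxw flp pdxnd fpvzd rqgqw tjece rvbxa ehewk fpyw skpkj
Final line 8: rvbxa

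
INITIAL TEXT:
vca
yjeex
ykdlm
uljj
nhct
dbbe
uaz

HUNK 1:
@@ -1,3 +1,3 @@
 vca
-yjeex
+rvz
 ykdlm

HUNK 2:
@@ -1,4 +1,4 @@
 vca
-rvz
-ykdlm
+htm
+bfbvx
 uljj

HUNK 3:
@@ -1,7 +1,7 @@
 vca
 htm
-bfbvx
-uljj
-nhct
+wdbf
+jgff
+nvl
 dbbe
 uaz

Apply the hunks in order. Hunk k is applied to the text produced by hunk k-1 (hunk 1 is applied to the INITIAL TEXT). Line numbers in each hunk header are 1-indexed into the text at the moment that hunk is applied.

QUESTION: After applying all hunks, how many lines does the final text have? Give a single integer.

Answer: 7

Derivation:
Hunk 1: at line 1 remove [yjeex] add [rvz] -> 7 lines: vca rvz ykdlm uljj nhct dbbe uaz
Hunk 2: at line 1 remove [rvz,ykdlm] add [htm,bfbvx] -> 7 lines: vca htm bfbvx uljj nhct dbbe uaz
Hunk 3: at line 1 remove [bfbvx,uljj,nhct] add [wdbf,jgff,nvl] -> 7 lines: vca htm wdbf jgff nvl dbbe uaz
Final line count: 7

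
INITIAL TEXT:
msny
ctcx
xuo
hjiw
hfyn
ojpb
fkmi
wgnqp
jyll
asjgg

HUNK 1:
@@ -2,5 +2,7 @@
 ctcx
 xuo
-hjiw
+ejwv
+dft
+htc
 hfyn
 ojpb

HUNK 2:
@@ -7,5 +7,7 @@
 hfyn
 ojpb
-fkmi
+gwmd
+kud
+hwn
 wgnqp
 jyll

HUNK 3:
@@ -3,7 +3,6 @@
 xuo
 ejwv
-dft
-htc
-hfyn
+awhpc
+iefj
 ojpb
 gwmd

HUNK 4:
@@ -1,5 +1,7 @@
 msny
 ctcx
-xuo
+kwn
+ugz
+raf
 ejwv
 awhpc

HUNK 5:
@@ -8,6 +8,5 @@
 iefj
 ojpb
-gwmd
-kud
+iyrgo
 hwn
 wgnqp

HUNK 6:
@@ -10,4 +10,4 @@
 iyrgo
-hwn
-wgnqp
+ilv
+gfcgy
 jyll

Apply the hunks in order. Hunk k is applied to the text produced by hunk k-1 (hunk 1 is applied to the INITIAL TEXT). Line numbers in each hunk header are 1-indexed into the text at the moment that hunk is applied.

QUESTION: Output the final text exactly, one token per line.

Hunk 1: at line 2 remove [hjiw] add [ejwv,dft,htc] -> 12 lines: msny ctcx xuo ejwv dft htc hfyn ojpb fkmi wgnqp jyll asjgg
Hunk 2: at line 7 remove [fkmi] add [gwmd,kud,hwn] -> 14 lines: msny ctcx xuo ejwv dft htc hfyn ojpb gwmd kud hwn wgnqp jyll asjgg
Hunk 3: at line 3 remove [dft,htc,hfyn] add [awhpc,iefj] -> 13 lines: msny ctcx xuo ejwv awhpc iefj ojpb gwmd kud hwn wgnqp jyll asjgg
Hunk 4: at line 1 remove [xuo] add [kwn,ugz,raf] -> 15 lines: msny ctcx kwn ugz raf ejwv awhpc iefj ojpb gwmd kud hwn wgnqp jyll asjgg
Hunk 5: at line 8 remove [gwmd,kud] add [iyrgo] -> 14 lines: msny ctcx kwn ugz raf ejwv awhpc iefj ojpb iyrgo hwn wgnqp jyll asjgg
Hunk 6: at line 10 remove [hwn,wgnqp] add [ilv,gfcgy] -> 14 lines: msny ctcx kwn ugz raf ejwv awhpc iefj ojpb iyrgo ilv gfcgy jyll asjgg

Answer: msny
ctcx
kwn
ugz
raf
ejwv
awhpc
iefj
ojpb
iyrgo
ilv
gfcgy
jyll
asjgg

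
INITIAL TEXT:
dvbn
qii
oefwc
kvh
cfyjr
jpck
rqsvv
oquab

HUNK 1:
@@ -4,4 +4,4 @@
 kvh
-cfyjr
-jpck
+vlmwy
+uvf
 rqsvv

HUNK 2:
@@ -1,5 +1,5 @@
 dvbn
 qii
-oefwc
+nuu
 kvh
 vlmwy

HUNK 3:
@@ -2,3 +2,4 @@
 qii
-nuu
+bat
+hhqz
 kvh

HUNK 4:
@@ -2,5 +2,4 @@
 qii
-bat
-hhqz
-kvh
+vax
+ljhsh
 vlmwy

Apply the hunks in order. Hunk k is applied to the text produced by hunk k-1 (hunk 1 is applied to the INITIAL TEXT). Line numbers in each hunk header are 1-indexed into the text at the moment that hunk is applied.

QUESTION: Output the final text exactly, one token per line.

Hunk 1: at line 4 remove [cfyjr,jpck] add [vlmwy,uvf] -> 8 lines: dvbn qii oefwc kvh vlmwy uvf rqsvv oquab
Hunk 2: at line 1 remove [oefwc] add [nuu] -> 8 lines: dvbn qii nuu kvh vlmwy uvf rqsvv oquab
Hunk 3: at line 2 remove [nuu] add [bat,hhqz] -> 9 lines: dvbn qii bat hhqz kvh vlmwy uvf rqsvv oquab
Hunk 4: at line 2 remove [bat,hhqz,kvh] add [vax,ljhsh] -> 8 lines: dvbn qii vax ljhsh vlmwy uvf rqsvv oquab

Answer: dvbn
qii
vax
ljhsh
vlmwy
uvf
rqsvv
oquab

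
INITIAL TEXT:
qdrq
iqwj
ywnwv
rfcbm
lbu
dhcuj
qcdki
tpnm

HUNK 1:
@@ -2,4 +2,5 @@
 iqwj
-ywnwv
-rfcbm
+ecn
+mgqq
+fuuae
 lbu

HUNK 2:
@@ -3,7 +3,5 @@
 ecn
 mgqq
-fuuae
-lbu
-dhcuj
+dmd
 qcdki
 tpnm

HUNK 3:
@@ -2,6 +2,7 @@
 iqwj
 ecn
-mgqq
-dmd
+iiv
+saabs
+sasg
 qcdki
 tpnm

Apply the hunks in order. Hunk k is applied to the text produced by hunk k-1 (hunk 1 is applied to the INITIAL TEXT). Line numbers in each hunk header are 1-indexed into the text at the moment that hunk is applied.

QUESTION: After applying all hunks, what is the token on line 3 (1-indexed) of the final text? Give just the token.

Hunk 1: at line 2 remove [ywnwv,rfcbm] add [ecn,mgqq,fuuae] -> 9 lines: qdrq iqwj ecn mgqq fuuae lbu dhcuj qcdki tpnm
Hunk 2: at line 3 remove [fuuae,lbu,dhcuj] add [dmd] -> 7 lines: qdrq iqwj ecn mgqq dmd qcdki tpnm
Hunk 3: at line 2 remove [mgqq,dmd] add [iiv,saabs,sasg] -> 8 lines: qdrq iqwj ecn iiv saabs sasg qcdki tpnm
Final line 3: ecn

Answer: ecn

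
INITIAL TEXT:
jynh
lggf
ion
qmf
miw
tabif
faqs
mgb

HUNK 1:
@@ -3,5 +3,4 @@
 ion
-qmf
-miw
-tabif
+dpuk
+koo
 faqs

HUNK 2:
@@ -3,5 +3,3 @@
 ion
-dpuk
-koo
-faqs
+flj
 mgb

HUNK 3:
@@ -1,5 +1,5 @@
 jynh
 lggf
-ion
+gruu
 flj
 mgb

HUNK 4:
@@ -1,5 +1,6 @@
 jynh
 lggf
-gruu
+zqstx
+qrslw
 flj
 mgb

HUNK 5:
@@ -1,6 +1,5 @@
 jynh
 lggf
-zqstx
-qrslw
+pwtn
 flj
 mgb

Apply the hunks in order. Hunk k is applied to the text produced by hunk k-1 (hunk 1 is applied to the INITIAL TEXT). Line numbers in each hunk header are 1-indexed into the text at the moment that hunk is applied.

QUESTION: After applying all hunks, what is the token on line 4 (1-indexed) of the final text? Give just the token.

Answer: flj

Derivation:
Hunk 1: at line 3 remove [qmf,miw,tabif] add [dpuk,koo] -> 7 lines: jynh lggf ion dpuk koo faqs mgb
Hunk 2: at line 3 remove [dpuk,koo,faqs] add [flj] -> 5 lines: jynh lggf ion flj mgb
Hunk 3: at line 1 remove [ion] add [gruu] -> 5 lines: jynh lggf gruu flj mgb
Hunk 4: at line 1 remove [gruu] add [zqstx,qrslw] -> 6 lines: jynh lggf zqstx qrslw flj mgb
Hunk 5: at line 1 remove [zqstx,qrslw] add [pwtn] -> 5 lines: jynh lggf pwtn flj mgb
Final line 4: flj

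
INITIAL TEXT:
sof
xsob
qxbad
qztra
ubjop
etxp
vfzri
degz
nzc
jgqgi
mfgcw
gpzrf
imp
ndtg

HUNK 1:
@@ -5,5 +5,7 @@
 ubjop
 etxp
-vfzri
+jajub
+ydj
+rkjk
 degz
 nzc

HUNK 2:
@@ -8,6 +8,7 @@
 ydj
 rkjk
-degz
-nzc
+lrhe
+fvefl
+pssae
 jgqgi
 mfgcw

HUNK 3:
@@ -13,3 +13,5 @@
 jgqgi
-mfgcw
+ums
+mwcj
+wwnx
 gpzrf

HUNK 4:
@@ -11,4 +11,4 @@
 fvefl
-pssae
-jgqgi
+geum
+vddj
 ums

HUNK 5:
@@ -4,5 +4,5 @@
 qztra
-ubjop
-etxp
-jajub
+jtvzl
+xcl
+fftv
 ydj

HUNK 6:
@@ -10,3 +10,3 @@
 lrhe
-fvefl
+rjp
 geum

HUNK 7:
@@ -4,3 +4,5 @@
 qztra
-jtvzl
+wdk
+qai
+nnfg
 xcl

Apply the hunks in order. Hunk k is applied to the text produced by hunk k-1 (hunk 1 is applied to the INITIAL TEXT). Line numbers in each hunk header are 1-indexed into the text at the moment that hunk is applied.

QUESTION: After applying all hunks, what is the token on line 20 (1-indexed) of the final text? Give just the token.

Answer: imp

Derivation:
Hunk 1: at line 5 remove [vfzri] add [jajub,ydj,rkjk] -> 16 lines: sof xsob qxbad qztra ubjop etxp jajub ydj rkjk degz nzc jgqgi mfgcw gpzrf imp ndtg
Hunk 2: at line 8 remove [degz,nzc] add [lrhe,fvefl,pssae] -> 17 lines: sof xsob qxbad qztra ubjop etxp jajub ydj rkjk lrhe fvefl pssae jgqgi mfgcw gpzrf imp ndtg
Hunk 3: at line 13 remove [mfgcw] add [ums,mwcj,wwnx] -> 19 lines: sof xsob qxbad qztra ubjop etxp jajub ydj rkjk lrhe fvefl pssae jgqgi ums mwcj wwnx gpzrf imp ndtg
Hunk 4: at line 11 remove [pssae,jgqgi] add [geum,vddj] -> 19 lines: sof xsob qxbad qztra ubjop etxp jajub ydj rkjk lrhe fvefl geum vddj ums mwcj wwnx gpzrf imp ndtg
Hunk 5: at line 4 remove [ubjop,etxp,jajub] add [jtvzl,xcl,fftv] -> 19 lines: sof xsob qxbad qztra jtvzl xcl fftv ydj rkjk lrhe fvefl geum vddj ums mwcj wwnx gpzrf imp ndtg
Hunk 6: at line 10 remove [fvefl] add [rjp] -> 19 lines: sof xsob qxbad qztra jtvzl xcl fftv ydj rkjk lrhe rjp geum vddj ums mwcj wwnx gpzrf imp ndtg
Hunk 7: at line 4 remove [jtvzl] add [wdk,qai,nnfg] -> 21 lines: sof xsob qxbad qztra wdk qai nnfg xcl fftv ydj rkjk lrhe rjp geum vddj ums mwcj wwnx gpzrf imp ndtg
Final line 20: imp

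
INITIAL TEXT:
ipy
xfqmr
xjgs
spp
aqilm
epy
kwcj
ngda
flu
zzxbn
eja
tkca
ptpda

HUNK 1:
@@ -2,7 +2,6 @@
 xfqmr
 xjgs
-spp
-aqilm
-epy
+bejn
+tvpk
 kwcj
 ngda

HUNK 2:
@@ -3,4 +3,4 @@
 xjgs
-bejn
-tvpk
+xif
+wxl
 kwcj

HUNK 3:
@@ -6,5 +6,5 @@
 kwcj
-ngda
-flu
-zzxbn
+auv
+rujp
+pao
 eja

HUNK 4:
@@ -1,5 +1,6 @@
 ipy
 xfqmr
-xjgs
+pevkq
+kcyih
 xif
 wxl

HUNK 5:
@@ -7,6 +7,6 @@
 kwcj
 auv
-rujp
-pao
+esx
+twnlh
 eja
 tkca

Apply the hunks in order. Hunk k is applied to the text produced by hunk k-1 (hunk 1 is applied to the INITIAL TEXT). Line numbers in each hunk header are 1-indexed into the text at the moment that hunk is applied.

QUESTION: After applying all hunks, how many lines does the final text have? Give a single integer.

Hunk 1: at line 2 remove [spp,aqilm,epy] add [bejn,tvpk] -> 12 lines: ipy xfqmr xjgs bejn tvpk kwcj ngda flu zzxbn eja tkca ptpda
Hunk 2: at line 3 remove [bejn,tvpk] add [xif,wxl] -> 12 lines: ipy xfqmr xjgs xif wxl kwcj ngda flu zzxbn eja tkca ptpda
Hunk 3: at line 6 remove [ngda,flu,zzxbn] add [auv,rujp,pao] -> 12 lines: ipy xfqmr xjgs xif wxl kwcj auv rujp pao eja tkca ptpda
Hunk 4: at line 1 remove [xjgs] add [pevkq,kcyih] -> 13 lines: ipy xfqmr pevkq kcyih xif wxl kwcj auv rujp pao eja tkca ptpda
Hunk 5: at line 7 remove [rujp,pao] add [esx,twnlh] -> 13 lines: ipy xfqmr pevkq kcyih xif wxl kwcj auv esx twnlh eja tkca ptpda
Final line count: 13

Answer: 13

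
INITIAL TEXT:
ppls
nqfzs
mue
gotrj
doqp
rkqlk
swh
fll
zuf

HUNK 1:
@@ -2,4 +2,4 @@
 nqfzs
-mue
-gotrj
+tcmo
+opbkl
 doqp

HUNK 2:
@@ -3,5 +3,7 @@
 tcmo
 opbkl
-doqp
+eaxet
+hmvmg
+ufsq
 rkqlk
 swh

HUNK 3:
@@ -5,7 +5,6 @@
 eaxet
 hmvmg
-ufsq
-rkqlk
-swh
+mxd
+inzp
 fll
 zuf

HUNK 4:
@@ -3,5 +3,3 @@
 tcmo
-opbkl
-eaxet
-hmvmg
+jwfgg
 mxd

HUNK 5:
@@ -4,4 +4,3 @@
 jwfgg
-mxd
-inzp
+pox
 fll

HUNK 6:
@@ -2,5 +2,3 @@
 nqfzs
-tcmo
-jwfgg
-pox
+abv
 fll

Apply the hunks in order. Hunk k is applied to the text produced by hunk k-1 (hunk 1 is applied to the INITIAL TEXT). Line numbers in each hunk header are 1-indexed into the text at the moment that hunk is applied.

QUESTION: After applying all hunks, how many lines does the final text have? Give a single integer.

Hunk 1: at line 2 remove [mue,gotrj] add [tcmo,opbkl] -> 9 lines: ppls nqfzs tcmo opbkl doqp rkqlk swh fll zuf
Hunk 2: at line 3 remove [doqp] add [eaxet,hmvmg,ufsq] -> 11 lines: ppls nqfzs tcmo opbkl eaxet hmvmg ufsq rkqlk swh fll zuf
Hunk 3: at line 5 remove [ufsq,rkqlk,swh] add [mxd,inzp] -> 10 lines: ppls nqfzs tcmo opbkl eaxet hmvmg mxd inzp fll zuf
Hunk 4: at line 3 remove [opbkl,eaxet,hmvmg] add [jwfgg] -> 8 lines: ppls nqfzs tcmo jwfgg mxd inzp fll zuf
Hunk 5: at line 4 remove [mxd,inzp] add [pox] -> 7 lines: ppls nqfzs tcmo jwfgg pox fll zuf
Hunk 6: at line 2 remove [tcmo,jwfgg,pox] add [abv] -> 5 lines: ppls nqfzs abv fll zuf
Final line count: 5

Answer: 5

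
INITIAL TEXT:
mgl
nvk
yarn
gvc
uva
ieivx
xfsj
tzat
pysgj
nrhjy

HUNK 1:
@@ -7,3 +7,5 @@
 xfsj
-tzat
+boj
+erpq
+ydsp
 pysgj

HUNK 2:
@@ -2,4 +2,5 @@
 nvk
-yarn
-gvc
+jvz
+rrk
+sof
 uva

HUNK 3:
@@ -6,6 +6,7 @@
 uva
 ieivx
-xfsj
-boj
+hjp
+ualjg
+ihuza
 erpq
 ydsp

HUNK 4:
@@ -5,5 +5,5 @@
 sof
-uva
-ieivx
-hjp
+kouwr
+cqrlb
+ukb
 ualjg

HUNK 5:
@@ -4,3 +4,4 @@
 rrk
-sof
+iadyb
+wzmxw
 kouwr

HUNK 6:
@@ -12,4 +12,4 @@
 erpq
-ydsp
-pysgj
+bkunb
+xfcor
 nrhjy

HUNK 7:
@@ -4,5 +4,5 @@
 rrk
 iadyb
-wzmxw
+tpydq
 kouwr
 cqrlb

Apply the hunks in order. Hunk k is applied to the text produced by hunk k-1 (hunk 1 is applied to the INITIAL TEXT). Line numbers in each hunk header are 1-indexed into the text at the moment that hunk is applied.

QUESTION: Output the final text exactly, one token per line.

Answer: mgl
nvk
jvz
rrk
iadyb
tpydq
kouwr
cqrlb
ukb
ualjg
ihuza
erpq
bkunb
xfcor
nrhjy

Derivation:
Hunk 1: at line 7 remove [tzat] add [boj,erpq,ydsp] -> 12 lines: mgl nvk yarn gvc uva ieivx xfsj boj erpq ydsp pysgj nrhjy
Hunk 2: at line 2 remove [yarn,gvc] add [jvz,rrk,sof] -> 13 lines: mgl nvk jvz rrk sof uva ieivx xfsj boj erpq ydsp pysgj nrhjy
Hunk 3: at line 6 remove [xfsj,boj] add [hjp,ualjg,ihuza] -> 14 lines: mgl nvk jvz rrk sof uva ieivx hjp ualjg ihuza erpq ydsp pysgj nrhjy
Hunk 4: at line 5 remove [uva,ieivx,hjp] add [kouwr,cqrlb,ukb] -> 14 lines: mgl nvk jvz rrk sof kouwr cqrlb ukb ualjg ihuza erpq ydsp pysgj nrhjy
Hunk 5: at line 4 remove [sof] add [iadyb,wzmxw] -> 15 lines: mgl nvk jvz rrk iadyb wzmxw kouwr cqrlb ukb ualjg ihuza erpq ydsp pysgj nrhjy
Hunk 6: at line 12 remove [ydsp,pysgj] add [bkunb,xfcor] -> 15 lines: mgl nvk jvz rrk iadyb wzmxw kouwr cqrlb ukb ualjg ihuza erpq bkunb xfcor nrhjy
Hunk 7: at line 4 remove [wzmxw] add [tpydq] -> 15 lines: mgl nvk jvz rrk iadyb tpydq kouwr cqrlb ukb ualjg ihuza erpq bkunb xfcor nrhjy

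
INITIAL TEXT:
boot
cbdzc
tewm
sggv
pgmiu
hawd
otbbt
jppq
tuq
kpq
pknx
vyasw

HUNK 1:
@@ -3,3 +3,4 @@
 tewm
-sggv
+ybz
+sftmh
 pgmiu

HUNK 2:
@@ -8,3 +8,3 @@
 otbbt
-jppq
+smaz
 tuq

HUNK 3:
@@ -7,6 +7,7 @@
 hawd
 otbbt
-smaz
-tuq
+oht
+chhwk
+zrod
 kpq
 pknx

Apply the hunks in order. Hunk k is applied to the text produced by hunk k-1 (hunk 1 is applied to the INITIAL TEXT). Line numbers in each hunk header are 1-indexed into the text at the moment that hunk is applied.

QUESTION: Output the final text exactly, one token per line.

Hunk 1: at line 3 remove [sggv] add [ybz,sftmh] -> 13 lines: boot cbdzc tewm ybz sftmh pgmiu hawd otbbt jppq tuq kpq pknx vyasw
Hunk 2: at line 8 remove [jppq] add [smaz] -> 13 lines: boot cbdzc tewm ybz sftmh pgmiu hawd otbbt smaz tuq kpq pknx vyasw
Hunk 3: at line 7 remove [smaz,tuq] add [oht,chhwk,zrod] -> 14 lines: boot cbdzc tewm ybz sftmh pgmiu hawd otbbt oht chhwk zrod kpq pknx vyasw

Answer: boot
cbdzc
tewm
ybz
sftmh
pgmiu
hawd
otbbt
oht
chhwk
zrod
kpq
pknx
vyasw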